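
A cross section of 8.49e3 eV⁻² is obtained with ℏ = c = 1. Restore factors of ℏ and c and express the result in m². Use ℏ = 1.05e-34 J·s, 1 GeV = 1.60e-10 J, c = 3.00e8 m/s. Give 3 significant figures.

3.29e-10 m²

Area is [L]² = [E]⁻²·(ℏc)²; restore (ℏc)².
1 GeV⁻² → (ℏc)² × (1 GeV in J)⁻² = 3.88e-32 m².
Convert the energy scale: 8.49e3 eV⁻² = 8.49e21 GeV⁻².
Result: 8.49e21 × 3.88e-32 = 3.29e-10 m².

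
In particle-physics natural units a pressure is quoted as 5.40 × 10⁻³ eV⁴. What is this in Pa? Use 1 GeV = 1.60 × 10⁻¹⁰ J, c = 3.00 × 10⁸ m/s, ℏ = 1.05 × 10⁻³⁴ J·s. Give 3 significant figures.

0.113 Pa

Pressure is [E]/[L]³ = [E]⁴/(ℏc)³.
1 GeV⁴ → 1/(ℏc)³ × (1 GeV in J)⁴ = 2.10 × 10³⁷ Pa.
Convert the energy scale: 5.40 × 10⁻³ eV⁴ = 5.40 × 10⁻³⁹ GeV⁴.
Result: 5.40 × 10⁻³⁹ × 2.10 × 10³⁷ = 0.113 Pa.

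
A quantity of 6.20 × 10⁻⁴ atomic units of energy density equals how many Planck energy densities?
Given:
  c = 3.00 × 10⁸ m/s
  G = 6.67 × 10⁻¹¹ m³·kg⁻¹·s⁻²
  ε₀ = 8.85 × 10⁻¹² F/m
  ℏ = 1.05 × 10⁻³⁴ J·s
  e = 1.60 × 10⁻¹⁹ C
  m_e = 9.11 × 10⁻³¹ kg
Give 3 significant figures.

atomic unit of energy density: u_au = E_h/a₀³ = m_e⁴e¹⁰/((4πε₀)⁵ℏ⁸) = 3.01 × 10¹³ J/m³
Planck energy density: u_P = c⁷/(ℏG²) = 4.68 × 10¹¹³ J/m³
6.20 × 10⁻⁴ × 3.01 × 10¹³ / 4.68 × 10¹¹³ = 3.99 × 10⁻¹⁰⁴

3.99 × 10⁻¹⁰⁴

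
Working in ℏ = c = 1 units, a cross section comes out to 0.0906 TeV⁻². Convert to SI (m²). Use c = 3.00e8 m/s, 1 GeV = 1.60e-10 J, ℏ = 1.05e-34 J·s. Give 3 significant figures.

3.51e-39 m²

Area is [L]² = [E]⁻²·(ℏc)²; restore (ℏc)².
1 GeV⁻² → (ℏc)² × (1 GeV in J)⁻² = 3.88e-32 m².
Convert the energy scale: 0.0906 TeV⁻² = 9.06e-8 GeV⁻².
Result: 9.06e-8 × 3.88e-32 = 3.51e-39 m².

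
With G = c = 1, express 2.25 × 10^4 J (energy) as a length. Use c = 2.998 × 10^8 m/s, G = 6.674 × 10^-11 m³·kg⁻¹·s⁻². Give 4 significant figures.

Energy → length via G/c⁴.
2.25 × 10^4 J × (G/c⁴) = 1.859 × 10^-40 m

1.859 × 10^-40 m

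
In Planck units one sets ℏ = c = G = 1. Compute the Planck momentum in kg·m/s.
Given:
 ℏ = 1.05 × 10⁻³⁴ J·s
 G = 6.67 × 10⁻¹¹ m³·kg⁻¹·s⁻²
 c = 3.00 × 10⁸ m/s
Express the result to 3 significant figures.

6.52 kg·m/s

p_P = √(ℏc³/G)
  = √(42.5)
  = 6.52 kg·m/s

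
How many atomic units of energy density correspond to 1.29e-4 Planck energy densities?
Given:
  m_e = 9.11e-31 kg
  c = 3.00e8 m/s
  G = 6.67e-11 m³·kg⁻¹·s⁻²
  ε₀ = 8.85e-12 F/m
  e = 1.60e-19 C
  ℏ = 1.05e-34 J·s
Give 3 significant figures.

2.00e96

Planck energy density: u_P = c⁷/(ℏG²) = 4.68e113 J/m³
atomic unit of energy density: u_au = E_h/a₀³ = m_e⁴e¹⁰/((4πε₀)⁵ℏ⁸) = 3.01e13 J/m³
1.29e-4 × 4.68e113 / 3.01e13 = 2.00e96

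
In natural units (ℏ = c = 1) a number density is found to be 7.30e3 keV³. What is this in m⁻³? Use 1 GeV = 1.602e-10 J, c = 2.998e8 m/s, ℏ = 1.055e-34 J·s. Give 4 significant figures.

9.485e32 m⁻³

Number density is [L]⁻³ = [E]³/(ℏc)³.
1 GeV³ → 1/(ℏc)³ × (1 GeV in J)³ = 1.299e47 m⁻³.
Convert the energy scale: 7.30e3 keV³ = 7.30e-15 GeV³.
Result: 7.30e-15 × 1.299e47 = 9.485e32 m⁻³.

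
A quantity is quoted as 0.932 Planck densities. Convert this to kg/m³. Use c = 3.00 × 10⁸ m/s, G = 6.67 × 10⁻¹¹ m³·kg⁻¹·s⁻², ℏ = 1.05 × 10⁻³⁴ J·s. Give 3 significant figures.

4.85 × 10⁹⁶ kg/m³

One Planck density: ρ_P = c⁵/(ℏG²) = 5.20 × 10⁹⁶ kg/m³.
0.932 × 5.20 × 10⁹⁶ kg/m³ = 4.85 × 10⁹⁶ kg/m³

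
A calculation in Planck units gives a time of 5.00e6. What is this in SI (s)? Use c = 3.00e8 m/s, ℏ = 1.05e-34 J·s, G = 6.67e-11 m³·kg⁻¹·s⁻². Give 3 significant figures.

2.68e-37 s

One Planck time: t_P = √(ℏG/c⁵) = 5.37e-44 s.
5.00e6 × 5.37e-44 s = 2.68e-37 s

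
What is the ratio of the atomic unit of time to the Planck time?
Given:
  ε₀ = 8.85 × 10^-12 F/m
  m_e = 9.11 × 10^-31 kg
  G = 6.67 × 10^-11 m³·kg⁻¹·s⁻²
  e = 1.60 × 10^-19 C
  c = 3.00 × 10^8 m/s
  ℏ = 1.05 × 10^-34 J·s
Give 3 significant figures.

4.47 × 10^26

atomic unit of time: τ_au = (4πε₀)²ℏ³/(m_e e⁴) = 2.40 × 10^-17 s
Planck time: t_P = √(ℏG/c⁵) = 5.37 × 10^-44 s
ratio = 2.40 × 10^-17 / 5.37 × 10^-44 = 4.47 × 10^26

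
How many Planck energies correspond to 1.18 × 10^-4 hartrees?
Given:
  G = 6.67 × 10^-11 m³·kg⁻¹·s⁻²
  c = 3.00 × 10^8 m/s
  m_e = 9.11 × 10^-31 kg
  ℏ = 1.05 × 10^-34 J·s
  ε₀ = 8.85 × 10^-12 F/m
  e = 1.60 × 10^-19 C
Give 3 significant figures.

hartree: E_h = m_e e⁴/(4πε₀ℏ)² = 4.38 × 10^-18 J
Planck energy: E_P = √(ℏc⁵/G) = 1.96 × 10^9 J
1.18 × 10^-4 × 4.38 × 10^-18 / 1.96 × 10^9 = 2.64 × 10^-31

2.64 × 10^-31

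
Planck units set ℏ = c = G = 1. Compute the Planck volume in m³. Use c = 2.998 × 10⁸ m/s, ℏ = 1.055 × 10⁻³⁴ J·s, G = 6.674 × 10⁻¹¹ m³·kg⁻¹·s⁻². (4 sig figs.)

The unique combination of the constants set to 1 with dimensions of volume is V_P = (ℏG/c³)^(3/2).
  = √(1.784 × 10⁻²⁰⁹)
  = 4.224 × 10⁻¹⁰⁵ m³

4.224 × 10⁻¹⁰⁵ m³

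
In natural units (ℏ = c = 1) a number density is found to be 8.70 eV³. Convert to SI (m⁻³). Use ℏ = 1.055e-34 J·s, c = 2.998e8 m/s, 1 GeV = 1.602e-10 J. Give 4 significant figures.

1.130e21 m⁻³

Number density is [L]⁻³ = [E]³/(ℏc)³.
1 GeV³ → 1/(ℏc)³ × (1 GeV in J)³ = 1.299e47 m⁻³.
Convert the energy scale: 8.70 eV³ = 8.70e-27 GeV³.
Result: 8.70e-27 × 1.299e47 = 1.130e21 m⁻³.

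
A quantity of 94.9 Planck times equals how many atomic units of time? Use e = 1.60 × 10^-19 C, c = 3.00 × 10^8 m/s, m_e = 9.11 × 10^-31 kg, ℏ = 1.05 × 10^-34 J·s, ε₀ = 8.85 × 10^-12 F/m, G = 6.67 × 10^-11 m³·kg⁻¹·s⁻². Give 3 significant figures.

2.12 × 10^-25

Planck time: t_P = √(ℏG/c⁵) = 5.37 × 10^-44 s
atomic unit of time: τ_au = (4πε₀)²ℏ³/(m_e e⁴) = 2.40 × 10^-17 s
94.9 × 5.37 × 10^-44 / 2.40 × 10^-17 = 2.12 × 10^-25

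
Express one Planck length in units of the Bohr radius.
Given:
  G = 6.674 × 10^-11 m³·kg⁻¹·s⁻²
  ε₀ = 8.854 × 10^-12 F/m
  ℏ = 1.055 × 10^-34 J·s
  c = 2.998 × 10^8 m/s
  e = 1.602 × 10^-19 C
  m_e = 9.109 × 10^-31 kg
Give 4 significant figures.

3.051 × 10^-25

Planck length: ℓ_P = √(ℏG/c³) = 1.616 × 10^-35 m
Bohr radius: a₀ = 4πε₀ℏ²/(m_e e²) = 5.297 × 10^-11 m
ratio = 1.616 × 10^-35 / 5.297 × 10^-11 = 3.051 × 10^-25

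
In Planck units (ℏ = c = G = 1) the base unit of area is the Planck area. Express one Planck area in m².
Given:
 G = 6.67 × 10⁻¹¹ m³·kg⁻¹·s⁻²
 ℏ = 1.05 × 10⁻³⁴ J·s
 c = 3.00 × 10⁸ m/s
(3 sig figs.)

A_P = ℏG/c³
  = 7.00 × 10⁻⁴⁵ / 2.70 × 10²⁵
  = 2.59 × 10⁻⁷⁰ m²

2.59 × 10⁻⁷⁰ m²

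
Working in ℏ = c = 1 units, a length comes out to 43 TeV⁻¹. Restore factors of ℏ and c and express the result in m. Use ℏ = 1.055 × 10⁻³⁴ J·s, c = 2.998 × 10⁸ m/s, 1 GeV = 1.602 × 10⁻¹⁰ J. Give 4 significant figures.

8.490 × 10⁻¹⁸ m

A length is [E]⁻¹ in ℏ=c=1; restore one factor of ℏc.
1 GeV⁻¹ → ℏc × (1 GeV in J)⁻¹ = 1.974 × 10⁻¹⁶ m.
Convert the energy scale: 43 TeV⁻¹ = 0.0430 GeV⁻¹.
Result: 0.0430 × 1.974 × 10⁻¹⁶ = 8.490 × 10⁻¹⁸ m.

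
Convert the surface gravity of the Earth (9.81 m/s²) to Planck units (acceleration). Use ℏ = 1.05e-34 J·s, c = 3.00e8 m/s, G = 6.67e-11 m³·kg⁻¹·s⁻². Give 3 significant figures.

Planck acceleration: a_P = √(c⁷/(ℏG)) = 5.59e51 m/s².
9.81 / 5.59e51 = 1.76e-51

1.76e-51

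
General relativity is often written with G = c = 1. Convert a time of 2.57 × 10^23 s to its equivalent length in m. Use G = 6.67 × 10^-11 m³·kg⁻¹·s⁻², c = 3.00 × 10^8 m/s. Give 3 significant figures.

Time → length via c.
2.57 × 10^23 s × (c) = 7.71 × 10^31 m

7.71 × 10^31 m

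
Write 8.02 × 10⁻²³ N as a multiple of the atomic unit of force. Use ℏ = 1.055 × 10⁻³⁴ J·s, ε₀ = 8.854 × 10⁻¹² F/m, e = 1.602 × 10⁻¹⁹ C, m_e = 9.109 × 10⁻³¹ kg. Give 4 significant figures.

9.757 × 10⁻¹⁶

atomic unit of force: F_au = E_h/a₀ = m_e²e⁶/((4πε₀)³ℏ⁴) = 8.220 × 10⁻⁸ N.
8.02 × 10⁻²³ / 8.220 × 10⁻⁸ = 9.757 × 10⁻¹⁶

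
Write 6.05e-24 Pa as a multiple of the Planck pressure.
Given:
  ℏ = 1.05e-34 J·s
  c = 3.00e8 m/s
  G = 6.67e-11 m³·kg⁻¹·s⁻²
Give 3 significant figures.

1.29e-137

Planck pressure: p_P = c⁷/(ℏG²) = 4.68e113 Pa.
6.05e-24 / 4.68e113 = 1.29e-137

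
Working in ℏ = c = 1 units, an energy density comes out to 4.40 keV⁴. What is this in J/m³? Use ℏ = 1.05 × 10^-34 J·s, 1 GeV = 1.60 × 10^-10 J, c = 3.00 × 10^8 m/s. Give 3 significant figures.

[E]/[L]³ = [E]⁴/(ℏc)³; restore (ℏc)⁻³.
1 GeV⁴ → 1/(ℏc)³ × (1 GeV in J)⁴ = 2.10 × 10^37 J/m³.
Convert the energy scale: 4.40 keV⁴ = 4.40 × 10^-24 GeV⁴.
Result: 4.40 × 10^-24 × 2.10 × 10^37 = 9.23 × 10^13 J/m³.

9.23 × 10^13 J/m³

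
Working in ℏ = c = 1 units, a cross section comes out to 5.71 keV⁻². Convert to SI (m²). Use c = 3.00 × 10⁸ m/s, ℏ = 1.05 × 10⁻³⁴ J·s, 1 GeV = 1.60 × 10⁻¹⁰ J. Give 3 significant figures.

2.21 × 10⁻¹⁹ m²

Area is [L]² = [E]⁻²·(ℏc)²; restore (ℏc)².
1 GeV⁻² → (ℏc)² × (1 GeV in J)⁻² = 3.88 × 10⁻³² m².
Convert the energy scale: 5.71 keV⁻² = 5.71 × 10¹² GeV⁻².
Result: 5.71 × 10¹² × 3.88 × 10⁻³² = 2.21 × 10⁻¹⁹ m².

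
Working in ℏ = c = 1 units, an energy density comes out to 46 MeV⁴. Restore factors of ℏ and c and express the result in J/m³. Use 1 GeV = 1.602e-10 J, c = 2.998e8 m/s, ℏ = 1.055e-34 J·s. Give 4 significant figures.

9.575e26 J/m³

[E]/[L]³ = [E]⁴/(ℏc)³; restore (ℏc)⁻³.
1 GeV⁴ → 1/(ℏc)³ × (1 GeV in J)⁴ = 2.082e37 J/m³.
Convert the energy scale: 46 MeV⁴ = 4.60e-11 GeV⁴.
Result: 4.60e-11 × 2.082e37 = 9.575e26 J/m³.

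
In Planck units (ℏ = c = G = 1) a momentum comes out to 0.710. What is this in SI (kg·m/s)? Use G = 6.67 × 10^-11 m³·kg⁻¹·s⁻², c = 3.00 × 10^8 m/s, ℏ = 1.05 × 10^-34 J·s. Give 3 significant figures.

4.63 kg·m/s

One Planck momentum: p_P = √(ℏc³/G) = 6.52 kg·m/s.
0.710 × 6.52 kg·m/s = 4.63 kg·m/s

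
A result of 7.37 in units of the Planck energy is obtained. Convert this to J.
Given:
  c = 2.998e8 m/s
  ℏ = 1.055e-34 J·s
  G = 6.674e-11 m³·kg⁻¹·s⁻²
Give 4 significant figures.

1.442e10 J

One Planck energy: E_P = √(ℏc⁵/G) = 1.957e9 J.
7.37 × 1.957e9 J = 1.442e10 J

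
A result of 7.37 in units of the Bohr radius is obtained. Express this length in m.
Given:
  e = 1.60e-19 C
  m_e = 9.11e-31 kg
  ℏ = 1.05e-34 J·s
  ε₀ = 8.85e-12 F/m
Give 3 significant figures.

One Bohr radius: a₀ = 4πε₀ℏ²/(m_e e²) = 5.26e-11 m.
7.37 × 5.26e-11 m = 3.87e-10 m

3.87e-10 m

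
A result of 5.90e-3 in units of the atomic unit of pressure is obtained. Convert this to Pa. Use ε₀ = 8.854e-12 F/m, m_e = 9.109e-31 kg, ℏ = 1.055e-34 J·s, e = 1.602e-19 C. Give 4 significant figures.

One atomic unit of pressure: P_au = E_h/a₀³ = m_e⁴e¹⁰/((4πε₀)⁵ℏ⁸) = 2.929e13 Pa.
5.90e-3 × 2.929e13 Pa = 1.728e11 Pa

1.728e11 Pa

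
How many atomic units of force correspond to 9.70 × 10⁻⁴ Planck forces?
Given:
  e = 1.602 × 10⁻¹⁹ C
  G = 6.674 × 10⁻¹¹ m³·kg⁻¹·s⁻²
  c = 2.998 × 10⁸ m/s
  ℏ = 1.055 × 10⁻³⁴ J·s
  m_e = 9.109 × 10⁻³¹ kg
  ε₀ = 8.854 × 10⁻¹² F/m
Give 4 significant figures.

Planck force: F_P = c⁴/G = 1.210 × 10⁴⁴ N
atomic unit of force: F_au = E_h/a₀ = m_e²e⁶/((4πε₀)³ℏ⁴) = 8.220 × 10⁻⁸ N
9.70 × 10⁻⁴ × 1.210 × 10⁴⁴ / 8.220 × 10⁻⁸ = 1.428 × 10⁴⁸

1.428 × 10⁴⁸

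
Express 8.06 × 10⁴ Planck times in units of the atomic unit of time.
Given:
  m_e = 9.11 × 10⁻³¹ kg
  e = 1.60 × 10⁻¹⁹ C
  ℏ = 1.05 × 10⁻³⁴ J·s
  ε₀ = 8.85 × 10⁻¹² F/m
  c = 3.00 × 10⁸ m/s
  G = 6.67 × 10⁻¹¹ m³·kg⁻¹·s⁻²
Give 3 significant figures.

Planck time: t_P = √(ℏG/c⁵) = 5.37 × 10⁻⁴⁴ s
atomic unit of time: τ_au = (4πε₀)²ℏ³/(m_e e⁴) = 2.40 × 10⁻¹⁷ s
8.06 × 10⁴ × 5.37 × 10⁻⁴⁴ / 2.40 × 10⁻¹⁷ = 1.80 × 10⁻²²

1.80 × 10⁻²²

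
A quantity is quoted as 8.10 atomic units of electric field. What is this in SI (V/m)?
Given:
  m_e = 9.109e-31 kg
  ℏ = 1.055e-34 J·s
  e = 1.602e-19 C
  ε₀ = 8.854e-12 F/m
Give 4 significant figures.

One atomic unit of electric field: E_au = E_h/(e a₀) = m_e²e⁵/((4πε₀)³ℏ⁴) = 5.131e11 V/m.
8.10 × 5.131e11 V/m = 4.156e12 V/m

4.156e12 V/m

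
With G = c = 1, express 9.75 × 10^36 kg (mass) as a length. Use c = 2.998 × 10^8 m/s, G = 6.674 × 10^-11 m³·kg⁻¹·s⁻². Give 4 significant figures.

7.240 × 10^9 m

In G = c = 1 units mass has dimensions of length; the conversion factor is G/c².
9.75 × 10^36 kg × (G/c²) = 7.240 × 10^9 m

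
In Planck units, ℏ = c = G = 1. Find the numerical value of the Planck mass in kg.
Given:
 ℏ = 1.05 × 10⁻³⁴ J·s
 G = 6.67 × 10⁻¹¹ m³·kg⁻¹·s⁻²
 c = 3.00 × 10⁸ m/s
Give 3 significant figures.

The unique combination of the constants set to 1 with dimensions of mass is m_P = √(ℏc/G).
  = √(4.72 × 10⁻¹⁶)
  = 2.17 × 10⁻⁸ kg

2.17 × 10⁻⁸ kg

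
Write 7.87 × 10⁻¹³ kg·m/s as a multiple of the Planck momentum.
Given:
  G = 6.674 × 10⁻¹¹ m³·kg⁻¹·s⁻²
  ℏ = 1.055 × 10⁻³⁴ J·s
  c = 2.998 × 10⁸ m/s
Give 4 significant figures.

1.206 × 10⁻¹³

Planck momentum: p_P = √(ℏc³/G) = 6.527 kg·m/s.
7.87 × 10⁻¹³ / 6.527 = 1.206 × 10⁻¹³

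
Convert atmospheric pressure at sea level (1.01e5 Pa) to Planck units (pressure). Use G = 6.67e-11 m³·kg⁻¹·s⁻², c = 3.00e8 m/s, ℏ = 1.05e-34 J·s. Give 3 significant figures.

Planck pressure: p_P = c⁷/(ℏG²) = 4.68e113 Pa.
1.01e5 / 4.68e113 = 2.16e-109

2.16e-109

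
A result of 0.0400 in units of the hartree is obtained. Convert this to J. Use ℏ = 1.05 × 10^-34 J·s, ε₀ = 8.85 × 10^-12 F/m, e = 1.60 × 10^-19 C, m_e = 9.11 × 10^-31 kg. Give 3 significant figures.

1.75 × 10^-19 J

One hartree: E_h = m_e e⁴/(4πε₀ℏ)² = 4.38 × 10^-18 J.
0.0400 × 4.38 × 10^-18 J = 1.75 × 10^-19 J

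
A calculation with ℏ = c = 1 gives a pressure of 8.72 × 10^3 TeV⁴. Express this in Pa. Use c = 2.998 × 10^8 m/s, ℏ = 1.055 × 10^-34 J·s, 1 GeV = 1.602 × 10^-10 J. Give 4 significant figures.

1.815 × 10^53 Pa

Pressure is [E]/[L]³ = [E]⁴/(ℏc)³.
1 GeV⁴ → 1/(ℏc)³ × (1 GeV in J)⁴ = 2.082 × 10^37 Pa.
Convert the energy scale: 8.72 × 10^3 TeV⁴ = 8.72 × 10^15 GeV⁴.
Result: 8.72 × 10^15 × 2.082 × 10^37 = 1.815 × 10^53 Pa.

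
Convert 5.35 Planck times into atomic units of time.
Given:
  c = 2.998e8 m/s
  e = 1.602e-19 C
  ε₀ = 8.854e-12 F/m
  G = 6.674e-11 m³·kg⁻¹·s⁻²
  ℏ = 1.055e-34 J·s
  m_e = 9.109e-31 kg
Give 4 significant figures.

Planck time: t_P = √(ℏG/c⁵) = 5.392e-44 s
atomic unit of time: τ_au = (4πε₀)²ℏ³/(m_e e⁴) = 2.423e-17 s
5.35 × 5.392e-44 / 2.423e-17 = 1.191e-26

1.191e-26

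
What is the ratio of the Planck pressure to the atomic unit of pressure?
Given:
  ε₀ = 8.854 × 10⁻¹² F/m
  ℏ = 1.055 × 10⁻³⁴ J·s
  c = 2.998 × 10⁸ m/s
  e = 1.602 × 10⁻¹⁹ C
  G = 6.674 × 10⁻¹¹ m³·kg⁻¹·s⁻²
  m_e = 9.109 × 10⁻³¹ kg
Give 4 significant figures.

1.581 × 10¹⁰⁰

Planck pressure: p_P = c⁷/(ℏG²) = 4.632 × 10¹¹³ Pa
atomic unit of pressure: P_au = E_h/a₀³ = m_e⁴e¹⁰/((4πε₀)⁵ℏ⁸) = 2.929 × 10¹³ Pa
ratio = 4.632 × 10¹¹³ / 2.929 × 10¹³ = 1.581 × 10¹⁰⁰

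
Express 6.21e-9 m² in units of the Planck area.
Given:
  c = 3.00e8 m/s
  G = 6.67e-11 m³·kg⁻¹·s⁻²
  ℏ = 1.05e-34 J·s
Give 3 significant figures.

2.39e61

Planck area: A_P = ℏG/c³ = 2.59e-70 m².
6.21e-9 / 2.59e-70 = 2.39e61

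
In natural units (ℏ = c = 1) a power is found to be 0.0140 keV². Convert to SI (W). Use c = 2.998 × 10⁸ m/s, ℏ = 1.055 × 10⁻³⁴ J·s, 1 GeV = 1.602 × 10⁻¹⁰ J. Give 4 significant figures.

Power is [E]/[T] = [E]²/ℏ.
1 GeV² → 1/ℏ × (1 GeV in J)² = 2.433 × 10¹⁴ W.
Convert the energy scale: 0.0140 keV² = 1.40 × 10⁻¹⁴ GeV².
Result: 1.40 × 10⁻¹⁴ × 2.433 × 10¹⁴ = 3.406 W.

3.406 W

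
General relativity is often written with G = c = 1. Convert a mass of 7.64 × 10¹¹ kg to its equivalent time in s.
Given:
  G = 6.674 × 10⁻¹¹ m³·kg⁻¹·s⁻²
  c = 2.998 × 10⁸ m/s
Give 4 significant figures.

1.892 × 10⁻²⁴ s

Mass → time via G/c³.
7.64 × 10¹¹ kg × (G/c³) = 1.892 × 10⁻²⁴ s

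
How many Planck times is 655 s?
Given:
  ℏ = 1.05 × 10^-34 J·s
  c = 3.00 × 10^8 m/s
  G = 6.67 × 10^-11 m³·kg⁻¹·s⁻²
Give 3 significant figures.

1.22 × 10^46

Planck time: t_P = √(ℏG/c⁵) = 5.37 × 10^-44 s.
655 / 5.37 × 10^-44 = 1.22 × 10^46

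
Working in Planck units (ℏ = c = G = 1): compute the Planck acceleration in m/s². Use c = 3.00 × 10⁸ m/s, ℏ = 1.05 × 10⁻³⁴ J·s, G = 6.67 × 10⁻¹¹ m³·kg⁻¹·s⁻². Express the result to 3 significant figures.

5.59 × 10⁵¹ m/s²

From ℏ = c = G = 1 the acceleration scale is a_P = √(c⁷/(ℏG)).
  = √(3.12 × 10¹⁰³)
  = 5.59 × 10⁵¹ m/s²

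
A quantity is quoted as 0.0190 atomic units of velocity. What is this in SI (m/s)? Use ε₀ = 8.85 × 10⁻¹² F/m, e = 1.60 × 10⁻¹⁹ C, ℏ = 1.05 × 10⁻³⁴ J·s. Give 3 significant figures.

4.17 × 10⁴ m/s

One atomic unit of velocity: v_au = e²/(4πε₀ℏ) = 2.19 × 10⁶ m/s.
0.0190 × 2.19 × 10⁶ m/s = 4.17 × 10⁴ m/s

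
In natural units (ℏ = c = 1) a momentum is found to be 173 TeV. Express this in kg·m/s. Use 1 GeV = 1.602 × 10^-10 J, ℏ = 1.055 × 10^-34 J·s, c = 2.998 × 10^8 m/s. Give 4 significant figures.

Momentum is [E]/c; divide by c.
1 GeV → 1/c × (1 GeV in J) = 5.344 × 10^-19 kg·m/s.
Convert the energy scale: 173 TeV = 1.73 × 10^5 GeV.
Result: 1.73 × 10^5 × 5.344 × 10^-19 = 9.244 × 10^-14 kg·m/s.

9.244 × 10^-14 kg·m/s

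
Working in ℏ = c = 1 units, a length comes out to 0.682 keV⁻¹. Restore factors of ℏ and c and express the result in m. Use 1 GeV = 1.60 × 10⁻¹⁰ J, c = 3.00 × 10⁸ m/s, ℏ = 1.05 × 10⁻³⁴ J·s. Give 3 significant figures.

A length is [E]⁻¹ in ℏ=c=1; restore one factor of ℏc.
1 GeV⁻¹ → ℏc × (1 GeV in J)⁻¹ = 1.97 × 10⁻¹⁶ m.
Convert the energy scale: 0.682 keV⁻¹ = 6.82 × 10⁵ GeV⁻¹.
Result: 6.82 × 10⁵ × 1.97 × 10⁻¹⁶ = 1.34 × 10⁻¹⁰ m.

1.34 × 10⁻¹⁰ m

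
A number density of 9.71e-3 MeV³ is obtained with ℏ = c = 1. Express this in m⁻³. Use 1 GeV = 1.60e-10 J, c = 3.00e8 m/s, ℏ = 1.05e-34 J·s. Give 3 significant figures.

1.27e36 m⁻³

Number density is [L]⁻³ = [E]³/(ℏc)³.
1 GeV³ → 1/(ℏc)³ × (1 GeV in J)³ = 1.31e47 m⁻³.
Convert the energy scale: 9.71e-3 MeV³ = 9.71e-12 GeV³.
Result: 9.71e-12 × 1.31e47 = 1.27e36 m⁻³.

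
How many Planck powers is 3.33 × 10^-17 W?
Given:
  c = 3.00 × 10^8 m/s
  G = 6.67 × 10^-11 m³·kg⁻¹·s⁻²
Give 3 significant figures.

Planck power: P_P = c⁵/G = 3.64 × 10^52 W.
3.33 × 10^-17 / 3.64 × 10^52 = 9.14 × 10^-70

9.14 × 10^-70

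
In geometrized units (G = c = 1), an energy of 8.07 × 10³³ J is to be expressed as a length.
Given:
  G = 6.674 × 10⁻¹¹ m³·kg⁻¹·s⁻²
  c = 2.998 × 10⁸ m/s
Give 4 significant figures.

6.667 × 10⁻¹¹ m

Energy → length via G/c⁴.
8.07 × 10³³ J × (G/c⁴) = 6.667 × 10⁻¹¹ m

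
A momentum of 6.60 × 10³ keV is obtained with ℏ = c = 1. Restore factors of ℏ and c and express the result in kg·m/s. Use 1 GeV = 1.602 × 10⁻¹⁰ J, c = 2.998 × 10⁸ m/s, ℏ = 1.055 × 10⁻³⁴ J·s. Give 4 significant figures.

3.527 × 10⁻²¹ kg·m/s

Momentum is [E]/c; divide by c.
1 GeV → 1/c × (1 GeV in J) = 5.344 × 10⁻¹⁹ kg·m/s.
Convert the energy scale: 6.60 × 10³ keV = 6.60 × 10⁻³ GeV.
Result: 6.60 × 10⁻³ × 5.344 × 10⁻¹⁹ = 3.527 × 10⁻²¹ kg·m/s.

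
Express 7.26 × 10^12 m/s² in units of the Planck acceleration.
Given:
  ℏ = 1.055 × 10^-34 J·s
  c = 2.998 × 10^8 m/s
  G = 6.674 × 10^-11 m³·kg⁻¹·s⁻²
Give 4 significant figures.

1.306 × 10^-39

Planck acceleration: a_P = √(c⁷/(ℏG)) = 5.560 × 10^51 m/s².
7.26 × 10^12 / 5.560 × 10^51 = 1.306 × 10^-39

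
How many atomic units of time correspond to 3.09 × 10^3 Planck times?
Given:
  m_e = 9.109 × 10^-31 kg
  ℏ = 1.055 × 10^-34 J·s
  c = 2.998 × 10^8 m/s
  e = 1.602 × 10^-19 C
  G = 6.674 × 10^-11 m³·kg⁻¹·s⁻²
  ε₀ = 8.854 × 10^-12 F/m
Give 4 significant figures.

6.876 × 10^-24

Planck time: t_P = √(ℏG/c⁵) = 5.392 × 10^-44 s
atomic unit of time: τ_au = (4πε₀)²ℏ³/(m_e e⁴) = 2.423 × 10^-17 s
3.09 × 10^3 × 5.392 × 10^-44 / 2.423 × 10^-17 = 6.876 × 10^-24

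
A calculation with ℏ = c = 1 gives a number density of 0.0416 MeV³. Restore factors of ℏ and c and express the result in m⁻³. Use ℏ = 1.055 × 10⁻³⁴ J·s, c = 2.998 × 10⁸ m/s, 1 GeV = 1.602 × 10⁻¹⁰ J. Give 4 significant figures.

5.405 × 10³⁶ m⁻³

Number density is [L]⁻³ = [E]³/(ℏc)³.
1 GeV³ → 1/(ℏc)³ × (1 GeV in J)³ = 1.299 × 10⁴⁷ m⁻³.
Convert the energy scale: 0.0416 MeV³ = 4.16 × 10⁻¹¹ GeV³.
Result: 4.16 × 10⁻¹¹ × 1.299 × 10⁴⁷ = 5.405 × 10³⁶ m⁻³.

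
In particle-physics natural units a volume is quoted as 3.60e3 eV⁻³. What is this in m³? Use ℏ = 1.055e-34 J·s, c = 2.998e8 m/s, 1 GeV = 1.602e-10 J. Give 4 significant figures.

Volume is [L]³ = [E]⁻³·(ℏc)³.
1 GeV⁻³ → (ℏc)³ × (1 GeV in J)⁻³ = 7.696e-48 m³.
Convert the energy scale: 3.60e3 eV⁻³ = 3.60e30 GeV⁻³.
Result: 3.60e30 × 7.696e-48 = 2.771e-17 m³.

2.771e-17 m³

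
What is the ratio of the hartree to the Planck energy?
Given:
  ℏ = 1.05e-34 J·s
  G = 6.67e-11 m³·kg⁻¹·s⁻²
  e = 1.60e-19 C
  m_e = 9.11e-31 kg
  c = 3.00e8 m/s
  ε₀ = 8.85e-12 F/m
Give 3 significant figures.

2.24e-27

hartree: E_h = m_e e⁴/(4πε₀ℏ)² = 4.38e-18 J
Planck energy: E_P = √(ℏc⁵/G) = 1.96e9 J
ratio = 4.38e-18 / 1.96e9 = 2.24e-27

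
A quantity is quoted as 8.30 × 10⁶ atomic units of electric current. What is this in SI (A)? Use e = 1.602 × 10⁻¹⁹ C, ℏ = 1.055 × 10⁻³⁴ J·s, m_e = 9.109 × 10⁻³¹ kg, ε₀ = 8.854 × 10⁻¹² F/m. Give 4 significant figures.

5.488 × 10⁴ A

One atomic unit of electric current: I_au = e E_h/ℏ = m_e e⁵/((4πε₀)²ℏ³) = 6.612 × 10⁻³ A.
8.30 × 10⁶ × 6.612 × 10⁻³ A = 5.488 × 10⁴ A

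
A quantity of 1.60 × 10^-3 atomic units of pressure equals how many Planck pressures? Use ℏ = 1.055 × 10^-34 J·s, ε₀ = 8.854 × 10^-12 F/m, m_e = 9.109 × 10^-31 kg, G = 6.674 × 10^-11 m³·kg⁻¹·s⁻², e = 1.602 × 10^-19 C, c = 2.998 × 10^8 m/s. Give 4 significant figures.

atomic unit of pressure: P_au = E_h/a₀³ = m_e⁴e¹⁰/((4πε₀)⁵ℏ⁸) = 2.929 × 10^13 Pa
Planck pressure: p_P = c⁷/(ℏG²) = 4.632 × 10^113 Pa
1.60 × 10^-3 × 2.929 × 10^13 / 4.632 × 10^113 = 1.012 × 10^-103

1.012 × 10^-103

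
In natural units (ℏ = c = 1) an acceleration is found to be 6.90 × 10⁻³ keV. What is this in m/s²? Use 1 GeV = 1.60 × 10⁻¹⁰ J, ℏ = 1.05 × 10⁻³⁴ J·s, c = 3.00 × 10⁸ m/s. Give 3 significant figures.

3.15 × 10²⁴ m/s²

Acceleration is [L]/[T]² = c·[E]/ℏ.
1 GeV → c/ℏ × (1 GeV in J) = 4.57 × 10³² m/s².
Convert the energy scale: 6.90 × 10⁻³ keV = 6.90 × 10⁻⁹ GeV.
Result: 6.90 × 10⁻⁹ × 4.57 × 10³² = 3.15 × 10²⁴ m/s².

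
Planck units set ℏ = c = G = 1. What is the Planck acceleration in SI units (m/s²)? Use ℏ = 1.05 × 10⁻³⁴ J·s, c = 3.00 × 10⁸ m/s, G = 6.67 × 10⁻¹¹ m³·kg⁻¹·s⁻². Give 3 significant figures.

The unique combination of the constants set to 1 with dimensions of acceleration is a_P = √(c⁷/(ℏG)).
  = √(3.12 × 10¹⁰³)
  = 5.59 × 10⁵¹ m/s²

5.59 × 10⁵¹ m/s²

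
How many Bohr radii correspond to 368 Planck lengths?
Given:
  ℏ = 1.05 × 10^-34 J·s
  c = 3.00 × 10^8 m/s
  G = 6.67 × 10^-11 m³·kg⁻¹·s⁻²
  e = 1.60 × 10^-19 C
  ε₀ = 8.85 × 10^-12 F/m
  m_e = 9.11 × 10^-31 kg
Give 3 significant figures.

1.13 × 10^-22

Planck length: ℓ_P = √(ℏG/c³) = 1.61 × 10^-35 m
Bohr radius: a₀ = 4πε₀ℏ²/(m_e e²) = 5.26 × 10^-11 m
368 × 1.61 × 10^-35 / 5.26 × 10^-11 = 1.13 × 10^-22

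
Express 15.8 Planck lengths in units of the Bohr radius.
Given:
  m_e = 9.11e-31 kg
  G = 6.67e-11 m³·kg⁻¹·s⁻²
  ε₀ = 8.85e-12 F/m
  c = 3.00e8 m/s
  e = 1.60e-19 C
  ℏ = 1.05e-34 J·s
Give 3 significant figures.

4.84e-24

Planck length: ℓ_P = √(ℏG/c³) = 1.61e-35 m
Bohr radius: a₀ = 4πε₀ℏ²/(m_e e²) = 5.26e-11 m
15.8 × 1.61e-35 / 5.26e-11 = 4.84e-24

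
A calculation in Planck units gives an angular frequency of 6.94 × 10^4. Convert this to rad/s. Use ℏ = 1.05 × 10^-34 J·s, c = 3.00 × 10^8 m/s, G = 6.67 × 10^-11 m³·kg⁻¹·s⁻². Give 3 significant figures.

1.29 × 10^48 rad/s

One Planck angular frequency: ω_P = √(c⁵/(ℏG)) = 1.86 × 10^43 rad/s.
6.94 × 10^4 × 1.86 × 10^43 rad/s = 1.29 × 10^48 rad/s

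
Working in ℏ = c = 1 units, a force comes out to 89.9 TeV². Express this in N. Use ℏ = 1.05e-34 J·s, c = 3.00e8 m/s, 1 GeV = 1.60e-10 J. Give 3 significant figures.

7.31e13 N

Force is [E]/[L] = [E]²/(ℏc); restore (ℏc)⁻¹.
1 GeV² → 1/(ℏc) × (1 GeV in J)² = 8.13e5 N.
Convert the energy scale: 89.9 TeV² = 8.99e7 GeV².
Result: 8.99e7 × 8.13e5 = 7.31e13 N.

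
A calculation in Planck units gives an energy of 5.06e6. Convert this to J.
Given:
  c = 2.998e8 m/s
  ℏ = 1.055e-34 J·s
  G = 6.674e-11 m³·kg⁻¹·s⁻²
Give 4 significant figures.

One Planck energy: E_P = √(ℏc⁵/G) = 1.957e9 J.
5.06e6 × 1.957e9 J = 9.901e15 J

9.901e15 J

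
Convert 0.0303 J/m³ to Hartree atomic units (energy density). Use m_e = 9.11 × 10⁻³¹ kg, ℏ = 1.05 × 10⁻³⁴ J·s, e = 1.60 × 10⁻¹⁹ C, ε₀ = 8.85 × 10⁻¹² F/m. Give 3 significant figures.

atomic unit of energy density: u_au = E_h/a₀³ = m_e⁴e¹⁰/((4πε₀)⁵ℏ⁸) = 3.01 × 10¹³ J/m³.
0.0303 / 3.01 × 10¹³ = 1.01 × 10⁻¹⁵

1.01 × 10⁻¹⁵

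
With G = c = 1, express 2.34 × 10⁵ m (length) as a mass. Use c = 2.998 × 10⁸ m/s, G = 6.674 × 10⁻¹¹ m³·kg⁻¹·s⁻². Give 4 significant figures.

Length → mass via c²/G.
2.34 × 10⁵ m × (c²/G) = 3.151 × 10³² kg

3.151 × 10³² kg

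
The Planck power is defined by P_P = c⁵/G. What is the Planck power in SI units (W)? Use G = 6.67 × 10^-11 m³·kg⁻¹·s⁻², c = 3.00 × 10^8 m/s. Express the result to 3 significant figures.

3.64 × 10^52 W

P_P = c⁵/G
  = 2.43 × 10^42 / 6.67 × 10^-11
  = 3.64 × 10^52 W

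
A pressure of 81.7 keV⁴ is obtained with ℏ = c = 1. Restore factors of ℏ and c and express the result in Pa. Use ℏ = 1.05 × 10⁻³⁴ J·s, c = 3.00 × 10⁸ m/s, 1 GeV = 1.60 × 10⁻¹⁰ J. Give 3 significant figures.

1.71 × 10¹⁵ Pa

Pressure is [E]/[L]³ = [E]⁴/(ℏc)³.
1 GeV⁴ → 1/(ℏc)³ × (1 GeV in J)⁴ = 2.10 × 10³⁷ Pa.
Convert the energy scale: 81.7 keV⁴ = 8.17 × 10⁻²³ GeV⁴.
Result: 8.17 × 10⁻²³ × 2.10 × 10³⁷ = 1.71 × 10¹⁵ Pa.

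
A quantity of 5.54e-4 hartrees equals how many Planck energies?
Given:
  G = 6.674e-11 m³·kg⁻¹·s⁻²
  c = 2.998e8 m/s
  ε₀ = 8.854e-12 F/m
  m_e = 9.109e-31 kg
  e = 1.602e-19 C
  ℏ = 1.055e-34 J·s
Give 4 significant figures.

1.233e-30

hartree: E_h = m_e e⁴/(4πε₀ℏ)² = 4.354e-18 J
Planck energy: E_P = √(ℏc⁵/G) = 1.957e9 J
5.54e-4 × 4.354e-18 / 1.957e9 = 1.233e-30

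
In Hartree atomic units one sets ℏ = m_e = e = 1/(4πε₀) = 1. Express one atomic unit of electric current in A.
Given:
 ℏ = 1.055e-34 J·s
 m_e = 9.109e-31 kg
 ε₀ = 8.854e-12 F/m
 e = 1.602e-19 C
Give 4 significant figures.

6.612e-3 A

I_au = e E_h/ℏ = m_e e⁵/((4πε₀)²ℏ³)
E_h = 4.354e-18 J
e·E_h/ℏ = 6.612e-3 A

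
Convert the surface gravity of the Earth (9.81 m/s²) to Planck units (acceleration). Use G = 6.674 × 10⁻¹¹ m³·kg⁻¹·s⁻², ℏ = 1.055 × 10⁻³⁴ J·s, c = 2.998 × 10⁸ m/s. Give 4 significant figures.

Planck acceleration: a_P = √(c⁷/(ℏG)) = 5.560 × 10⁵¹ m/s².
9.81 / 5.560 × 10⁵¹ = 1.764 × 10⁻⁵¹

1.764 × 10⁻⁵¹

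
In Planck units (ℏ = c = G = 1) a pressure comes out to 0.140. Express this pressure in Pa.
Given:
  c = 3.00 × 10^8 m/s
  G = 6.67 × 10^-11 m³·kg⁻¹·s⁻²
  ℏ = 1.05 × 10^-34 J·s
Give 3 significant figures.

6.55 × 10^112 Pa

One Planck pressure: p_P = c⁷/(ℏG²) = 4.68 × 10^113 Pa.
0.140 × 4.68 × 10^113 Pa = 6.55 × 10^112 Pa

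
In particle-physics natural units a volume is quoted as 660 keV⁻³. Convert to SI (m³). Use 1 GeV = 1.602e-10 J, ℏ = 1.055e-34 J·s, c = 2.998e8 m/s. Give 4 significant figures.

5.079e-27 m³

Volume is [L]³ = [E]⁻³·(ℏc)³.
1 GeV⁻³ → (ℏc)³ × (1 GeV in J)⁻³ = 7.696e-48 m³.
Convert the energy scale: 660 keV⁻³ = 6.60e20 GeV⁻³.
Result: 6.60e20 × 7.696e-48 = 5.079e-27 m³.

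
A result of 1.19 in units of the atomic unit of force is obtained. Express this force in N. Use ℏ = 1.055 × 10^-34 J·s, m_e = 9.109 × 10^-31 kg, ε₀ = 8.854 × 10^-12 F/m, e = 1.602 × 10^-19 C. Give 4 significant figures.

9.781 × 10^-8 N

One atomic unit of force: F_au = E_h/a₀ = m_e²e⁶/((4πε₀)³ℏ⁴) = 8.220 × 10^-8 N.
1.19 × 8.220 × 10^-8 N = 9.781 × 10^-8 N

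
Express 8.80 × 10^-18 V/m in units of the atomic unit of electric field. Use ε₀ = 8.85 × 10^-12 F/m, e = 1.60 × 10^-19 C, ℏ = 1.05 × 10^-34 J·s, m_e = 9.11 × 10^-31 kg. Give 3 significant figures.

1.69 × 10^-29

atomic unit of electric field: E_au = E_h/(e a₀) = m_e²e⁵/((4πε₀)³ℏ⁴) = 5.20 × 10^11 V/m.
8.80 × 10^-18 / 5.20 × 10^11 = 1.69 × 10^-29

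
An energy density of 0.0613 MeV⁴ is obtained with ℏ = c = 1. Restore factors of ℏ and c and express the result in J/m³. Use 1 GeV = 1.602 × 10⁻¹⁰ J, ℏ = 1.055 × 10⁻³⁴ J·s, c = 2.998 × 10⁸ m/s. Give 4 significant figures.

1.276 × 10²⁴ J/m³

[E]/[L]³ = [E]⁴/(ℏc)³; restore (ℏc)⁻³.
1 GeV⁴ → 1/(ℏc)³ × (1 GeV in J)⁴ = 2.082 × 10³⁷ J/m³.
Convert the energy scale: 0.0613 MeV⁴ = 6.13 × 10⁻¹⁴ GeV⁴.
Result: 6.13 × 10⁻¹⁴ × 2.082 × 10³⁷ = 1.276 × 10²⁴ J/m³.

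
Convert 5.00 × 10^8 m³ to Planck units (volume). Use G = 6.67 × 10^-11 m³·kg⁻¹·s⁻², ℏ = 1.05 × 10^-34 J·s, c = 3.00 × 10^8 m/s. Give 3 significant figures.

Planck volume: V_P = (ℏG/c³)^(3/2) = 4.18 × 10^-105 m³.
5.00 × 10^8 / 4.18 × 10^-105 = 1.20 × 10^113

1.20 × 10^113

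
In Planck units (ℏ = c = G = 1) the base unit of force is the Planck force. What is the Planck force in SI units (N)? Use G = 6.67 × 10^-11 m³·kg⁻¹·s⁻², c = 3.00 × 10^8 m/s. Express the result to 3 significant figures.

F_P = c⁴/G
  = 8.10 × 10^33 / 6.67 × 10^-11
  = 1.21 × 10^44 N

1.21 × 10^44 N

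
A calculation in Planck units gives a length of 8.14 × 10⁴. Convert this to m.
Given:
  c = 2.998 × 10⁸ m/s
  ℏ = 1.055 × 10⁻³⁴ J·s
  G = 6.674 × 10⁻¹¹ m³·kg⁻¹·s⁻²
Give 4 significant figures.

One Planck length: ℓ_P = √(ℏG/c³) = 1.616 × 10⁻³⁵ m.
8.14 × 10⁴ × 1.616 × 10⁻³⁵ m = 1.316 × 10⁻³⁰ m

1.316 × 10⁻³⁰ m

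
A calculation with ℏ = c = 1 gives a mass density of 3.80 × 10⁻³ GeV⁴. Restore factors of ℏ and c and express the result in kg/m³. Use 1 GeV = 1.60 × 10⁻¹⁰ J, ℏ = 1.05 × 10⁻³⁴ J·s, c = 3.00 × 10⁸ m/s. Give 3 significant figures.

Mass density is [E]/(c²[L]³) = [E]⁴/(ℏ³c⁵).
1 GeV⁴ → 1/(ℏ³c⁵) × (1 GeV in J)⁴ = 2.33 × 10²⁰ kg/m³.
Result: 3.80 × 10⁻³ × 2.33 × 10²⁰ = 8.85 × 10¹⁷ kg/m³.

8.85 × 10¹⁷ kg/m³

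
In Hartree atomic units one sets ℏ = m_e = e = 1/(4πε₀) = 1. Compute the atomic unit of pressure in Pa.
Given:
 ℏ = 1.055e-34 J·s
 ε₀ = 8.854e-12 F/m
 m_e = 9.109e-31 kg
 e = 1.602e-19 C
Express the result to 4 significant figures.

P_au = E_h/a₀³ = m_e⁴e¹⁰/((4πε₀)⁵ℏ⁸)
E_h = 4.354e-18 J
a₀ = 5.297e-11 m
E_h/a₀³ = 2.929e13 Pa

2.929e13 Pa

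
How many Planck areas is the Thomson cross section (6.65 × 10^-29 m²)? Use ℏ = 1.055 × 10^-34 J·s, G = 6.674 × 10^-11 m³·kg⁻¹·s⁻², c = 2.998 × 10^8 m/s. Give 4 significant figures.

2.545 × 10^41

Planck area: A_P = ℏG/c³ = 2.613 × 10^-70 m².
6.65 × 10^-29 / 2.613 × 10^-70 = 2.545 × 10^41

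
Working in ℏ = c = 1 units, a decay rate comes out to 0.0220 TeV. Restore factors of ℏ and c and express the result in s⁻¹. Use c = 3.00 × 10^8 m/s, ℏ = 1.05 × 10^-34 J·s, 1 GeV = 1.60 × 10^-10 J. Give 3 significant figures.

3.35 × 10^25 s⁻¹

A rate is [E]/ℏ; divide by ℏ.
1 GeV → 1/ℏ × (1 GeV in J) = 1.52 × 10^24 s⁻¹.
Convert the energy scale: 0.0220 TeV = 22 GeV.
Result: 22 × 1.52 × 10^24 = 3.35 × 10^25 s⁻¹.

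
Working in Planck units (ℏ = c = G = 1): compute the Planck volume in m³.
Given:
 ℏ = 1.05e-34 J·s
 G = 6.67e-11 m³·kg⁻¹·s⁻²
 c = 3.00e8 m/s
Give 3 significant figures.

4.18e-105 m³

The unique combination of the constants set to 1 with dimensions of volume is V_P = (ℏG/c³)^(3/2).
  = √(1.75e-209)
  = 4.18e-105 m³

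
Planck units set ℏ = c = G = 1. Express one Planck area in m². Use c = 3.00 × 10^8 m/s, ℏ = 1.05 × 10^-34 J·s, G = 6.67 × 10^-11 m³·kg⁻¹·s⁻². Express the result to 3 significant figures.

2.59 × 10^-70 m²

The unique combination of the constants set to 1 with dimensions of area is A_P = ℏG/c³.
  = 7.00 × 10^-45 / 2.70 × 10^25
  = 2.59 × 10^-70 m²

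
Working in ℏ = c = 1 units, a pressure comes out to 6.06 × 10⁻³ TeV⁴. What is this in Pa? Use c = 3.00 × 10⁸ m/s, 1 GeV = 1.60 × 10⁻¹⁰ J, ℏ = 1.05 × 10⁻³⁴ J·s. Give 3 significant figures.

Pressure is [E]/[L]³ = [E]⁴/(ℏc)³.
1 GeV⁴ → 1/(ℏc)³ × (1 GeV in J)⁴ = 2.10 × 10³⁷ Pa.
Convert the energy scale: 6.06 × 10⁻³ TeV⁴ = 6.06 × 10⁹ GeV⁴.
Result: 6.06 × 10⁹ × 2.10 × 10³⁷ = 1.27 × 10⁴⁷ Pa.

1.27 × 10⁴⁷ Pa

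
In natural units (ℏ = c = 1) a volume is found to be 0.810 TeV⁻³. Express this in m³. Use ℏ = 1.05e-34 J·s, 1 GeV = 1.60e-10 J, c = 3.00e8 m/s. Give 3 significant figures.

Volume is [L]³ = [E]⁻³·(ℏc)³.
1 GeV⁻³ → (ℏc)³ × (1 GeV in J)⁻³ = 7.63e-48 m³.
Convert the energy scale: 0.810 TeV⁻³ = 8.10e-10 GeV⁻³.
Result: 8.10e-10 × 7.63e-48 = 6.18e-57 m³.

6.18e-57 m³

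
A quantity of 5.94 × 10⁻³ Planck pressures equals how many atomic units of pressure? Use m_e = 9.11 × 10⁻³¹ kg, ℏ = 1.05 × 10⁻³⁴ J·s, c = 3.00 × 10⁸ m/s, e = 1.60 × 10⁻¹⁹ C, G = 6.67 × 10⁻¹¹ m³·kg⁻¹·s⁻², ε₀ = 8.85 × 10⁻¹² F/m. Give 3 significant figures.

9.23 × 10⁹⁷

Planck pressure: p_P = c⁷/(ℏG²) = 4.68 × 10¹¹³ Pa
atomic unit of pressure: P_au = E_h/a₀³ = m_e⁴e¹⁰/((4πε₀)⁵ℏ⁸) = 3.01 × 10¹³ Pa
5.94 × 10⁻³ × 4.68 × 10¹¹³ / 3.01 × 10¹³ = 9.23 × 10⁹⁷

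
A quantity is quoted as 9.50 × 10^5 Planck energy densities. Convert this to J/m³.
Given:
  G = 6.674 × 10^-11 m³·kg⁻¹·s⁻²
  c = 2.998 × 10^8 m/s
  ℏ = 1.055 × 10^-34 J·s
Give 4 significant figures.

One Planck energy density: u_P = c⁷/(ℏG²) = 4.632 × 10^113 J/m³.
9.50 × 10^5 × 4.632 × 10^113 J/m³ = 4.401 × 10^119 J/m³

4.401 × 10^119 J/m³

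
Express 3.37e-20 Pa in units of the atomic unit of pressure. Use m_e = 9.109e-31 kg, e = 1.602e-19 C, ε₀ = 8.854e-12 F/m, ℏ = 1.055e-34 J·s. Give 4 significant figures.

atomic unit of pressure: P_au = E_h/a₀³ = m_e⁴e¹⁰/((4πε₀)⁵ℏ⁸) = 2.929e13 Pa.
3.37e-20 / 2.929e13 = 1.151e-33

1.151e-33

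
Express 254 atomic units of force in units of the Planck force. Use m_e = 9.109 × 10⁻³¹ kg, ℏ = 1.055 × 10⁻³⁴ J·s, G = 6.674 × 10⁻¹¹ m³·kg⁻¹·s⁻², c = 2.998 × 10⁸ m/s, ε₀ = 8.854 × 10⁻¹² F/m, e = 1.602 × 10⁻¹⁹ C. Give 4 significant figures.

atomic unit of force: F_au = E_h/a₀ = m_e²e⁶/((4πε₀)³ℏ⁴) = 8.220 × 10⁻⁸ N
Planck force: F_P = c⁴/G = 1.210 × 10⁴⁴ N
254 × 8.220 × 10⁻⁸ / 1.210 × 10⁴⁴ = 1.725 × 10⁻⁴⁹

1.725 × 10⁻⁴⁹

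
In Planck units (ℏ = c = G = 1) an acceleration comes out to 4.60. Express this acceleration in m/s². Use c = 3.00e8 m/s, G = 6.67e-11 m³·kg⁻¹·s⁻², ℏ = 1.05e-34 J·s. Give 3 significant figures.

One Planck acceleration: a_P = √(c⁷/(ℏG)) = 5.59e51 m/s².
4.60 × 5.59e51 m/s² = 2.57e52 m/s²

2.57e52 m/s²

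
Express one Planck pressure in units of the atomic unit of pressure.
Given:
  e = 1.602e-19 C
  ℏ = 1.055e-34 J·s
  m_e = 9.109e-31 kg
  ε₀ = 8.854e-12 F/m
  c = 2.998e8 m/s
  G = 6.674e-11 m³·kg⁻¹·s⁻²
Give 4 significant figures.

1.581e100

Planck pressure: p_P = c⁷/(ℏG²) = 4.632e113 Pa
atomic unit of pressure: P_au = E_h/a₀³ = m_e⁴e¹⁰/((4πε₀)⁵ℏ⁸) = 2.929e13 Pa
ratio = 4.632e113 / 2.929e13 = 1.581e100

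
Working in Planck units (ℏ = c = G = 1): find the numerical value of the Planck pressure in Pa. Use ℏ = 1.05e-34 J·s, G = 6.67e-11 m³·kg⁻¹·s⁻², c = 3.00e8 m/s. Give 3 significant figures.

4.68e113 Pa

Dimensional analysis gives p_P = c⁷/(ℏG²).
  = 2.19e59 / 4.67e-55
  = 4.68e113 Pa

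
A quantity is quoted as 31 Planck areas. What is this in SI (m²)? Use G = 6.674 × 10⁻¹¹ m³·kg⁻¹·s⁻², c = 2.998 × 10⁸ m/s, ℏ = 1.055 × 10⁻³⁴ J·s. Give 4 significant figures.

One Planck area: A_P = ℏG/c³ = 2.613 × 10⁻⁷⁰ m².
31 × 2.613 × 10⁻⁷⁰ m² = 8.100 × 10⁻⁶⁹ m²

8.100 × 10⁻⁶⁹ m²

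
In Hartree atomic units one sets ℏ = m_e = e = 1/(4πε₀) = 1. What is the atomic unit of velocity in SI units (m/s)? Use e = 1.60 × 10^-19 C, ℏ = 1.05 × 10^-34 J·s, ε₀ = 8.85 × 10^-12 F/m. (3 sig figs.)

v_au = e²/(4πε₀ℏ)
  = 2.56 × 10^-38 / 1.17 × 10^-44
  = 2.19 × 10^6 m/s

2.19 × 10^6 m/s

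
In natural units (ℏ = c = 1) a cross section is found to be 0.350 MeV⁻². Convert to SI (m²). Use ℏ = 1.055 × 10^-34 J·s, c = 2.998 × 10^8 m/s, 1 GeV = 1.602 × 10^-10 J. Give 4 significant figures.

1.364 × 10^-26 m²

Area is [L]² = [E]⁻²·(ℏc)²; restore (ℏc)².
1 GeV⁻² → (ℏc)² × (1 GeV in J)⁻² = 3.898 × 10^-32 m².
Convert the energy scale: 0.350 MeV⁻² = 3.50 × 10^5 GeV⁻².
Result: 3.50 × 10^5 × 3.898 × 10^-32 = 1.364 × 10^-26 m².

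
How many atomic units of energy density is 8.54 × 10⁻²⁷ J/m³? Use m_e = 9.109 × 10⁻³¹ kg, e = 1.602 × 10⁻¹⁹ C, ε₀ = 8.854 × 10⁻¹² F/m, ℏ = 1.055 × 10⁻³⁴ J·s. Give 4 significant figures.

atomic unit of energy density: u_au = E_h/a₀³ = m_e⁴e¹⁰/((4πε₀)⁵ℏ⁸) = 2.929 × 10¹³ J/m³.
8.54 × 10⁻²⁷ / 2.929 × 10¹³ = 2.916 × 10⁻⁴⁰

2.916 × 10⁻⁴⁰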